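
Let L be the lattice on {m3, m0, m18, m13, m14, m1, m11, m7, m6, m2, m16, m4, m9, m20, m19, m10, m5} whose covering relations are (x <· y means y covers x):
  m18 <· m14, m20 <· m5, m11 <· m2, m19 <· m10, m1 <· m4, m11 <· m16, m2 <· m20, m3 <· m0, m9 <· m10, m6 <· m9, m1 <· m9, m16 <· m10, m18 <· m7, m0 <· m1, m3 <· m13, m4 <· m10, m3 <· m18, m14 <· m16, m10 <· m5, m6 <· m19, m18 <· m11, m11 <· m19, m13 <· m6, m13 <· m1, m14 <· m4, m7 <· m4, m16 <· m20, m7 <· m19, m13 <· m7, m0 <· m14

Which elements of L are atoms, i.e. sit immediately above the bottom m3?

m0, m13, m18

The atoms are exactly the elements that cover m3: m0, m13, m18.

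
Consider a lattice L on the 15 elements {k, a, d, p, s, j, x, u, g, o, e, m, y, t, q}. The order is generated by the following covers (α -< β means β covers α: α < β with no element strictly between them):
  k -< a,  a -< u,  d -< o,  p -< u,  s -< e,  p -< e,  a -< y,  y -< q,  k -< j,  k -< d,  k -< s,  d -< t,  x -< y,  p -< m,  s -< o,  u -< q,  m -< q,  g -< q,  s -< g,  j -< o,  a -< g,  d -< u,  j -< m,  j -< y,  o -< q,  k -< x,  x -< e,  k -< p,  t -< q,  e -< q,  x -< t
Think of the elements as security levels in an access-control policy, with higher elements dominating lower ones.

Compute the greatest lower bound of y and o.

j

Common lower bounds of {y, o}: j, k.
The greatest among these is j.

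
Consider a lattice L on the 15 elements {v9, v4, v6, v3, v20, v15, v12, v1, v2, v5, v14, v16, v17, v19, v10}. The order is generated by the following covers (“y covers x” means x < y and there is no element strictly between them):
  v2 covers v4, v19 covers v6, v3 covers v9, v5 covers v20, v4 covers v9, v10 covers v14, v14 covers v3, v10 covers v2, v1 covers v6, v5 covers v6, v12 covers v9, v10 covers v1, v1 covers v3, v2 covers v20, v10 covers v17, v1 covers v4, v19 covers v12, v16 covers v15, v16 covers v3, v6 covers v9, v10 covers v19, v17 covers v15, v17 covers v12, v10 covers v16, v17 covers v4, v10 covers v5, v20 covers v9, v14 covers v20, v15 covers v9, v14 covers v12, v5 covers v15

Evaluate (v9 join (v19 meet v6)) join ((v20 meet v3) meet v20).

v6

v19 ∧ v6 = v6
v9 ∨ v6 = v6
v20 ∧ v3 = v9
v9 ∧ v20 = v9
v6 ∨ v9 = v6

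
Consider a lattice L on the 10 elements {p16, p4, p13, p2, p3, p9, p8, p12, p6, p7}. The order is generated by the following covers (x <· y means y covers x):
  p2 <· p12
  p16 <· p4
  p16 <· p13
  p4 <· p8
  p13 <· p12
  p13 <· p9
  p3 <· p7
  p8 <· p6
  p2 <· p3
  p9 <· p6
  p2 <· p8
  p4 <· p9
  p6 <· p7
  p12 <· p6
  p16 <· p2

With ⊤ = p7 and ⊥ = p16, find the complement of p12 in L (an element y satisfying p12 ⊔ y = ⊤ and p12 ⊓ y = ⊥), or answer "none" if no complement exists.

For every candidate y, either p12 ∨ y ≠ p7 or p12 ∧ y ≠ p16; no complement exists.

none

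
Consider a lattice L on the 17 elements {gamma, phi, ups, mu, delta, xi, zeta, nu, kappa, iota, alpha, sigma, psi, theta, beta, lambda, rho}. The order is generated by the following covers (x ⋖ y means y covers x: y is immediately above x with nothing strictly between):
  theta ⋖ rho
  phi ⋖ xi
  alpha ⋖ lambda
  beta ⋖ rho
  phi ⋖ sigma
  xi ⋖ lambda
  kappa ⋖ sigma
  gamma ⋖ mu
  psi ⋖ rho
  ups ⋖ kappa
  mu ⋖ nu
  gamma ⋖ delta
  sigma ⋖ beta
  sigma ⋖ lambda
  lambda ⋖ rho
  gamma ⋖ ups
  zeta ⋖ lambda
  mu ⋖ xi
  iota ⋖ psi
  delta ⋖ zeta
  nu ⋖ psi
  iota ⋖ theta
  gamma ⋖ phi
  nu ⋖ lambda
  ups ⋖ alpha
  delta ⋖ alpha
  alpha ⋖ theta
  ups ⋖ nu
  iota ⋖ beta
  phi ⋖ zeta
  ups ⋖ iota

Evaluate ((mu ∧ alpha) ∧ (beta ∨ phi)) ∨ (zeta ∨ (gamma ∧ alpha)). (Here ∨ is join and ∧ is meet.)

mu ∧ alpha = gamma
beta ∨ phi = beta
gamma ∧ beta = gamma
gamma ∧ alpha = gamma
zeta ∨ gamma = zeta
gamma ∨ zeta = zeta

zeta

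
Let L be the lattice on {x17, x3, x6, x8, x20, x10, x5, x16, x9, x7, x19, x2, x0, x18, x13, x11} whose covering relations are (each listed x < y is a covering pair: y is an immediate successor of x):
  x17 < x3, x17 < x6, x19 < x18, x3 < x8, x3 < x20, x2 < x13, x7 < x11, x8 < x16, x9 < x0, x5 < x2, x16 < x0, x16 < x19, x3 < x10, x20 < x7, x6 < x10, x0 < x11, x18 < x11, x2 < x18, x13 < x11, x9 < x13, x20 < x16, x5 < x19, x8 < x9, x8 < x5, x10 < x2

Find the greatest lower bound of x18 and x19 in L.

Common lower bounds of {x18, x19}: x16, x17, x19, x20, x3, x5, x8.
The greatest among these is x19.

x19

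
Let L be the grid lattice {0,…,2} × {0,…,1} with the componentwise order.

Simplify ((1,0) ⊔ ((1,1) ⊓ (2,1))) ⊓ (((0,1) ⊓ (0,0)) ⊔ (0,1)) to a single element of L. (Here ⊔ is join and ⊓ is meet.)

(0,1)

(1,1) ∧ (2,1) = (1,1)
(1,0) ∨ (1,1) = (1,1)
(0,1) ∧ (0,0) = (0,0)
(0,0) ∨ (0,1) = (0,1)
(1,1) ∧ (0,1) = (0,1)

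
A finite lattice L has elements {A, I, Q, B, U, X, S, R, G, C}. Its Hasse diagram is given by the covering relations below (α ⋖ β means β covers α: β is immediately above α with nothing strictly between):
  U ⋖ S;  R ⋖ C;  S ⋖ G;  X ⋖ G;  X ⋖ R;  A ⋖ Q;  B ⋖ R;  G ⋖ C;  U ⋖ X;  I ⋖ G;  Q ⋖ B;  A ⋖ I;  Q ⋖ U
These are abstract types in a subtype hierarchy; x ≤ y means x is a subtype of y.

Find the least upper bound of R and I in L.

Common upper bounds of {R, I}: C.
The least among these is C.

C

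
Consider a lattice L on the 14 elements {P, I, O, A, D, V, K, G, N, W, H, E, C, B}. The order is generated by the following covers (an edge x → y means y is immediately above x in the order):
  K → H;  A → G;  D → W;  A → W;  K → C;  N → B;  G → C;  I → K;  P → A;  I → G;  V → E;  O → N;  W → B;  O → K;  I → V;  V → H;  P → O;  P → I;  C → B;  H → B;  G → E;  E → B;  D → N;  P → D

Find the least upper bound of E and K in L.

Common upper bounds of {E, K}: B.
The least among these is B.

B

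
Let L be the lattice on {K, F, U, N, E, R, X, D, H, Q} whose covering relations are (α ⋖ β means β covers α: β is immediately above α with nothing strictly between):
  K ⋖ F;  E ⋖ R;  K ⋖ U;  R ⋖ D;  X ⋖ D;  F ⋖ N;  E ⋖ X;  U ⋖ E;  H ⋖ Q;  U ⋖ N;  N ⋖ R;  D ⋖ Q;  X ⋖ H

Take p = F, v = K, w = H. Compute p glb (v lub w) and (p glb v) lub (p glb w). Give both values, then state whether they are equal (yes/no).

v lub w = H, so p glb (v lub w) = F glb H = K.
p glb v = K and p glb w = K, so (p glb v) lub (p glb w) = K lub K = K.
Equal: yes.

K; K; yes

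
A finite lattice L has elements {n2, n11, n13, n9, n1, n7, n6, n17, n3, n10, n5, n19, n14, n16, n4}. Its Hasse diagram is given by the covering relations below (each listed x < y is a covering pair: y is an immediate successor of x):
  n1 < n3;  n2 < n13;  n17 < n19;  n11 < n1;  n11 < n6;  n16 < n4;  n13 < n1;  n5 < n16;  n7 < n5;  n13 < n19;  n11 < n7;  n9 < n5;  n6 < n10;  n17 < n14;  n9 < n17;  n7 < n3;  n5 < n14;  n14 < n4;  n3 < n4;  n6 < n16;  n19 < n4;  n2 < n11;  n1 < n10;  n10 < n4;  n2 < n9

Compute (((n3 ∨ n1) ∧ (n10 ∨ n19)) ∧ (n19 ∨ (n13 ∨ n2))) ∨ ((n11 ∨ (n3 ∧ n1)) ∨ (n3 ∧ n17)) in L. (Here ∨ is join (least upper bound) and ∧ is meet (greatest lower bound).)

n1

n3 ∨ n1 = n3
n10 ∨ n19 = n4
n3 ∧ n4 = n3
n13 ∨ n2 = n13
n19 ∨ n13 = n19
n3 ∧ n19 = n13
n3 ∧ n1 = n1
n11 ∨ n1 = n1
n3 ∧ n17 = n2
n1 ∨ n2 = n1
n13 ∨ n1 = n1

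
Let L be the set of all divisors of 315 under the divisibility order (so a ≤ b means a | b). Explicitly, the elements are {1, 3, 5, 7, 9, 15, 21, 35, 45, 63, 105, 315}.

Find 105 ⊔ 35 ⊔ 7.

105

In the divisibility order, the join is the least common multiple: lcm(105, 35, 7) = 105.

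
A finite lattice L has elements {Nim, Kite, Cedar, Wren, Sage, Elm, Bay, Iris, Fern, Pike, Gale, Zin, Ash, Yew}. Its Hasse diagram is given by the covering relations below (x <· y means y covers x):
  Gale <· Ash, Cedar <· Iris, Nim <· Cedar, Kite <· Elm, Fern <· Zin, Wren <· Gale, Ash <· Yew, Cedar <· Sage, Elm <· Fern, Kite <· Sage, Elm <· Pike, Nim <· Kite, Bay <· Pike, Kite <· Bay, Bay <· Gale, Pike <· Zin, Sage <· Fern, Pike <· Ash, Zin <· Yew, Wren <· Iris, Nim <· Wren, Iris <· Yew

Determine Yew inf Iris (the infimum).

Common lower bounds of {Yew, Iris}: Cedar, Iris, Nim, Wren.
The greatest among these is Iris.

Iris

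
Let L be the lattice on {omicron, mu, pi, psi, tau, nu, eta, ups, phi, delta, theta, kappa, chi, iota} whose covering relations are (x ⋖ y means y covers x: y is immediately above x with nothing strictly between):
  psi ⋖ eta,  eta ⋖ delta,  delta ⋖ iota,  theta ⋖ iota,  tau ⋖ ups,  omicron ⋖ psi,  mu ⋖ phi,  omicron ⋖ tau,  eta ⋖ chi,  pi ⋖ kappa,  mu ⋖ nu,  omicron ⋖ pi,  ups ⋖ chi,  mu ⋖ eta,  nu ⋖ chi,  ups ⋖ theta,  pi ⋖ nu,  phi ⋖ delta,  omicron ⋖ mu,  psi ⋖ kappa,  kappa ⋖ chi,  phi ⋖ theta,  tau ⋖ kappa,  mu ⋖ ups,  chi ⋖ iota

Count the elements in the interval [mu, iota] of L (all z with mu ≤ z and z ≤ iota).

9

The interval [mu, iota] = {chi, delta, eta, iota, mu, nu, phi, theta, ups}, which has 9 elements.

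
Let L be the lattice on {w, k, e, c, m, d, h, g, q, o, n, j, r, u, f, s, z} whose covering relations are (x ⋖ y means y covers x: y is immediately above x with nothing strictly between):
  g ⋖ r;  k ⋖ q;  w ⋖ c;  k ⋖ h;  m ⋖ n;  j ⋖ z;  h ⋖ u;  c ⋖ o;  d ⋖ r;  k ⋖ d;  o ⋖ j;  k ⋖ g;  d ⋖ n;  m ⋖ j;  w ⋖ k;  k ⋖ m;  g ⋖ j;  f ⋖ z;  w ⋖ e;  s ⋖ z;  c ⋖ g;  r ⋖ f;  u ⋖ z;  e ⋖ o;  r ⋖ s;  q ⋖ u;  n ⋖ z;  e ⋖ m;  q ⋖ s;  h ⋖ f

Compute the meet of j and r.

Common lower bounds of {j, r}: c, g, k, w.
The greatest among these is g.

g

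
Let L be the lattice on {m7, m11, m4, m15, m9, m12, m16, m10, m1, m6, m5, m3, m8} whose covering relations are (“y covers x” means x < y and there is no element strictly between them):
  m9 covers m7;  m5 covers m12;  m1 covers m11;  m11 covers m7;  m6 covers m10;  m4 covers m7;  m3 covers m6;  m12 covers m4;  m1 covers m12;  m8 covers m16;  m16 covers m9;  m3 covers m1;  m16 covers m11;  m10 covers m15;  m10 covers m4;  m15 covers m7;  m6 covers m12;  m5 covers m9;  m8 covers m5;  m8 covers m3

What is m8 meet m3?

Common lower bounds of {m8, m3}: m1, m10, m11, m12, m15, m3, m4, m6, m7.
The greatest among these is m3.

m3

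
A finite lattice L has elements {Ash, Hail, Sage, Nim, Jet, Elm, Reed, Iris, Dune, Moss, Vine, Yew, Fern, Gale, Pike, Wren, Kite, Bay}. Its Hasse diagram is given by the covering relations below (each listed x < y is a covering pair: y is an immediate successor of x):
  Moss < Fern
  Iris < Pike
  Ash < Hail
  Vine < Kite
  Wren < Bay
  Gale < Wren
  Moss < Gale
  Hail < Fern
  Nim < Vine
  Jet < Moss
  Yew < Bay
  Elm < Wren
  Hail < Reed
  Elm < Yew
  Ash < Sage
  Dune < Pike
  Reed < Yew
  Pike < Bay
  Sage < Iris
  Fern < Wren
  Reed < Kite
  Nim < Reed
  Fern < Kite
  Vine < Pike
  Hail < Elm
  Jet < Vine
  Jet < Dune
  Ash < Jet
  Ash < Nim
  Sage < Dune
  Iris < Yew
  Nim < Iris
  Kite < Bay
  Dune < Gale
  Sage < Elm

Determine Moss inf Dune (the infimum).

Common lower bounds of {Moss, Dune}: Ash, Jet.
The greatest among these is Jet.

Jet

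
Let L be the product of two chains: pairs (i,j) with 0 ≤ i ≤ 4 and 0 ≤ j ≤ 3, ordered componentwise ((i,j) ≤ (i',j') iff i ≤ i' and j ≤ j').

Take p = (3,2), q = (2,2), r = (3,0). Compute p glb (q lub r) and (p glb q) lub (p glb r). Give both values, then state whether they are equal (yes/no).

q lub r = (3,2), so p glb (q lub r) = (3,2) glb (3,2) = (3,2).
p glb q = (2,2) and p glb r = (3,0), so (p glb q) lub (p glb r) = (2,2) lub (3,0) = (3,2).
Equal: yes.

(3,2); (3,2); yes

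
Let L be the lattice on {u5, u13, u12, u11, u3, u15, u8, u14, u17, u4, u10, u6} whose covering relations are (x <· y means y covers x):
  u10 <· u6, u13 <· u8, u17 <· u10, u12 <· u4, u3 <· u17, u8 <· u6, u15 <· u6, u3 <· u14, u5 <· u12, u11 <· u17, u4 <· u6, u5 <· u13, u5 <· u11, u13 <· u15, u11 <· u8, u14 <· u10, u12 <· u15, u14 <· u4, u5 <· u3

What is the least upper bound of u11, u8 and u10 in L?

u6

Common upper bounds of {u11, u8, u10}: u6.
The least among these is u6.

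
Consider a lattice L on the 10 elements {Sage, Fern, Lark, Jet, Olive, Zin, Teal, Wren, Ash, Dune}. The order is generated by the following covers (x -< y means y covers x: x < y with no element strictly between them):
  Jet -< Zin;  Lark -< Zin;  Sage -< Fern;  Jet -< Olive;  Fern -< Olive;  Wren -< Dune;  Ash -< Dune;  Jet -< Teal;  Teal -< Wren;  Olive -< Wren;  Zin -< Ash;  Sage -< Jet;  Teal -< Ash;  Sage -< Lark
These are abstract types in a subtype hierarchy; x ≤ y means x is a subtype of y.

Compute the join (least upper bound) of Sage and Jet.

Jet

Common upper bounds of {Sage, Jet}: Ash, Dune, Jet, Olive, Teal, Wren, Zin.
The least among these is Jet.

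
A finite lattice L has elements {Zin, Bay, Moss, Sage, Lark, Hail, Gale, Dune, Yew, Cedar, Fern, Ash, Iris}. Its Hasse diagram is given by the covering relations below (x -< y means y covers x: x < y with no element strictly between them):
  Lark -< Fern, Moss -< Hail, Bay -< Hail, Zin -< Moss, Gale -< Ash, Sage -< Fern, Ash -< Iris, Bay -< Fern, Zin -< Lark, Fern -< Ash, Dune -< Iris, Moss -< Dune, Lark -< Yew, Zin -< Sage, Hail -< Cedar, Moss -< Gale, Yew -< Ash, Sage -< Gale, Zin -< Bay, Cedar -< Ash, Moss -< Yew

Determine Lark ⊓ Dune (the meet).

Zin

Common lower bounds of {Lark, Dune}: Zin.
The greatest among these is Zin.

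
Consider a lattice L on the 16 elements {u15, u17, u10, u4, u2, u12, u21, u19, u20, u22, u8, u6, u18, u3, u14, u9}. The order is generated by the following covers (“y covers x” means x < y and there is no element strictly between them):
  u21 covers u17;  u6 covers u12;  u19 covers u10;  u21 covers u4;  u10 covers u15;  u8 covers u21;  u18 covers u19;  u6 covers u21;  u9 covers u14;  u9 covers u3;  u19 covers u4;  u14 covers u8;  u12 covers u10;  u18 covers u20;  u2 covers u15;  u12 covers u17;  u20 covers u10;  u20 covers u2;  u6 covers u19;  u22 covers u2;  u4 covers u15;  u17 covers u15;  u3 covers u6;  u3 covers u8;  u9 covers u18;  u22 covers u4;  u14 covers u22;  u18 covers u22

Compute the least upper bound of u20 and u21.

u9

Common upper bounds of {u20, u21}: u9.
The least among these is u9.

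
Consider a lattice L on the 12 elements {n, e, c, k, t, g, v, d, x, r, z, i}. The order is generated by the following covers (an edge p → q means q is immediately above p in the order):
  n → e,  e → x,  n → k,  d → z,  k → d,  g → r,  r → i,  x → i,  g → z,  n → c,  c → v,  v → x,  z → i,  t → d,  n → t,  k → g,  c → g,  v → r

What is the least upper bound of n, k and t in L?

d

Common upper bounds of {n, k, t}: d, i, z.
The least among these is d.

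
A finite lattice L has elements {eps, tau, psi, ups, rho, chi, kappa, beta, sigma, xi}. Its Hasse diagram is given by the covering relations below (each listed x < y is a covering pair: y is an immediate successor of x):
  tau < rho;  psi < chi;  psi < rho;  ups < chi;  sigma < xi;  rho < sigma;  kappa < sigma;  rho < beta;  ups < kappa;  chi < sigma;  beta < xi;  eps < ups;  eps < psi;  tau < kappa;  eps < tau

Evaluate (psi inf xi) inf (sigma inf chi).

psi

psi ∧ xi = psi
sigma ∧ chi = chi
psi ∧ chi = psi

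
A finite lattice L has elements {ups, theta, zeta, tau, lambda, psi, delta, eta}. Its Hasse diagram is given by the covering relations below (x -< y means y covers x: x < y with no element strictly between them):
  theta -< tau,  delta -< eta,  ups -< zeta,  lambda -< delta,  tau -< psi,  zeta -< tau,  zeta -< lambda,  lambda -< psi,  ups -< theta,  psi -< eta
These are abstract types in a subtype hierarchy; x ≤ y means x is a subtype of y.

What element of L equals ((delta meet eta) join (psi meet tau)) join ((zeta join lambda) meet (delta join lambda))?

eta

delta ∧ eta = delta
psi ∧ tau = tau
delta ∨ tau = eta
zeta ∨ lambda = lambda
delta ∨ lambda = delta
lambda ∧ delta = lambda
eta ∨ lambda = eta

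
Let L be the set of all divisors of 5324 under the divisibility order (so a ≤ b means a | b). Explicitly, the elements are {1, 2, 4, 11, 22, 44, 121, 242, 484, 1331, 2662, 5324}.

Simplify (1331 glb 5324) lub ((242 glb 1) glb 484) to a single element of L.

1331 ∧ 5324 = 1331
242 ∧ 1 = 1
1 ∧ 484 = 1
1331 ∨ 1 = 1331

1331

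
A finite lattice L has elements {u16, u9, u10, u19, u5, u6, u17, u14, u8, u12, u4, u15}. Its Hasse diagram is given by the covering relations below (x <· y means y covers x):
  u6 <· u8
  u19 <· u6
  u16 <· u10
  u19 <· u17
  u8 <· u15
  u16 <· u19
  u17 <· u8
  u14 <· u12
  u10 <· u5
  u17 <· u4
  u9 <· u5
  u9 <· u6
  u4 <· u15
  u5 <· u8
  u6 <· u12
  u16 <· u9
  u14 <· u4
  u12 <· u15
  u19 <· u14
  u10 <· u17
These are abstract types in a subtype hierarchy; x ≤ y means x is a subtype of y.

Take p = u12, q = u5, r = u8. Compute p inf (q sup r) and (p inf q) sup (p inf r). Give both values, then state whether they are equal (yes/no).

q sup r = u8, so p inf (q sup r) = u12 inf u8 = u6.
p inf q = u9 and p inf r = u6, so (p inf q) sup (p inf r) = u9 sup u6 = u6.
Equal: yes.

u6; u6; yes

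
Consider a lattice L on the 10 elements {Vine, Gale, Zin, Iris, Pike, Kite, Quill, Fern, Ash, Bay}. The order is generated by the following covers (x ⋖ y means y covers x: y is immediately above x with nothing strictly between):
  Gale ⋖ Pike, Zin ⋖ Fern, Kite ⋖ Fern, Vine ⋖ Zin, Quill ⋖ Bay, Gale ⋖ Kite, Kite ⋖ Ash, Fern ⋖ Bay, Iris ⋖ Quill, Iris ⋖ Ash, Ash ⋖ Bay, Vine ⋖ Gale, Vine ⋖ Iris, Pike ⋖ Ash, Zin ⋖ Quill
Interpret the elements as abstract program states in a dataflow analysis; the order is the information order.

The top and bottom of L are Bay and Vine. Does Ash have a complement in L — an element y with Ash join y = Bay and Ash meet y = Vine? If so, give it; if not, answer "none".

Zin

Need y with Ash ∨ y = Bay and Ash ∧ y = Vine.
Checking each element gives: Zin.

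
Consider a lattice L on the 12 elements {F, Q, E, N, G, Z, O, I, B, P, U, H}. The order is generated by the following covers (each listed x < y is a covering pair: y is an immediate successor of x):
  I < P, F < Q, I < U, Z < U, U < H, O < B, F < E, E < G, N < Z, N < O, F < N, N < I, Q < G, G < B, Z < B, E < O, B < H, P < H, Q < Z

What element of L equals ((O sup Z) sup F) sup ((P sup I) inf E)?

B

O ∨ Z = B
B ∨ F = B
P ∨ I = P
P ∧ E = F
B ∨ F = B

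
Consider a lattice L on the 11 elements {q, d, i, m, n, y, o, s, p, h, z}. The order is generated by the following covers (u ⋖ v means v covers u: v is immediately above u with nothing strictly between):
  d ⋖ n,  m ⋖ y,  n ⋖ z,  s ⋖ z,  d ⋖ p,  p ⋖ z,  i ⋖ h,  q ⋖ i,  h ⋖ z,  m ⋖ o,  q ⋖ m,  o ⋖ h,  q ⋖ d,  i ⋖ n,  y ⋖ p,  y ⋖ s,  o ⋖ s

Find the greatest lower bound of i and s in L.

Common lower bounds of {i, s}: q.
The greatest among these is q.

q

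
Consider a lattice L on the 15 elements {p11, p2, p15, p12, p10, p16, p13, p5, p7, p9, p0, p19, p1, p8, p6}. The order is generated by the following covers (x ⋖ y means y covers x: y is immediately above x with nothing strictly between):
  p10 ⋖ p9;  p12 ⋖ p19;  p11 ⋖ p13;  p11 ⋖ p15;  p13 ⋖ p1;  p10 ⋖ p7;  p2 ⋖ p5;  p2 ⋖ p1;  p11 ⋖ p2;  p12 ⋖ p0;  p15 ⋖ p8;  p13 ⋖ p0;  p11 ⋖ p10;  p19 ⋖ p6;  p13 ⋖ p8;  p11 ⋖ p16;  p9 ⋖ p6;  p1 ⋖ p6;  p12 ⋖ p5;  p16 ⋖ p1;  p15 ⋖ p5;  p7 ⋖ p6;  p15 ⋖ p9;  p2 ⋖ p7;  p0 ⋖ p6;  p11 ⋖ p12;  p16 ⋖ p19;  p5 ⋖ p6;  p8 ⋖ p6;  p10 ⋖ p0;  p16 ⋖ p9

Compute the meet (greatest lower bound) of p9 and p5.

Common lower bounds of {p9, p5}: p11, p15.
The greatest among these is p15.

p15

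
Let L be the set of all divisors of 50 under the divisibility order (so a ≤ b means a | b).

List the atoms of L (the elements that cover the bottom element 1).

The atoms are exactly the elements that cover 1: 2, 5.

2, 5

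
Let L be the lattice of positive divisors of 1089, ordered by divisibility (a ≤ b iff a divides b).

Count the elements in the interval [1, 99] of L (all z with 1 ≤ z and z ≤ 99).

The interval [1, 99] = {1, 11, 3, 33, 9, 99}, which has 6 elements.

6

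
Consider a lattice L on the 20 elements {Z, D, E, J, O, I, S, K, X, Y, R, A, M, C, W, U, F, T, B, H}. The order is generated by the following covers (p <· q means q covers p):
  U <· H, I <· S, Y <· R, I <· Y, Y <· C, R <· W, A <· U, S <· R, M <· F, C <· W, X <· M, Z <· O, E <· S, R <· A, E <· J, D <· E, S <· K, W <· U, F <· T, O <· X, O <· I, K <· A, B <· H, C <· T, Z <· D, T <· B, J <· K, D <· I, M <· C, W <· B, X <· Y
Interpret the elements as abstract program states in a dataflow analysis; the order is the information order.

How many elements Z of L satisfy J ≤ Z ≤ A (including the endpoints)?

The interval [J, A] = {A, J, K}, which has 3 elements.

3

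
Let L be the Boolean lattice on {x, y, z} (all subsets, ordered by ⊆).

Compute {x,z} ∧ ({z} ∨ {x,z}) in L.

{x,z}

{z} ∨ {x,z} = {x,z}
{x,z} ∧ {x,z} = {x,z}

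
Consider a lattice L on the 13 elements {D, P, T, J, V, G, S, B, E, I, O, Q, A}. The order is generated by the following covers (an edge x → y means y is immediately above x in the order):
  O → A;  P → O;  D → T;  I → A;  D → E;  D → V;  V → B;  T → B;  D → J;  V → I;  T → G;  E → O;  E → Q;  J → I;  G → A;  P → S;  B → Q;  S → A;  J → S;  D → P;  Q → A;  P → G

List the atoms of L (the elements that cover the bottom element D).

E, J, P, T, V

The atoms are exactly the elements that cover D: E, J, P, T, V.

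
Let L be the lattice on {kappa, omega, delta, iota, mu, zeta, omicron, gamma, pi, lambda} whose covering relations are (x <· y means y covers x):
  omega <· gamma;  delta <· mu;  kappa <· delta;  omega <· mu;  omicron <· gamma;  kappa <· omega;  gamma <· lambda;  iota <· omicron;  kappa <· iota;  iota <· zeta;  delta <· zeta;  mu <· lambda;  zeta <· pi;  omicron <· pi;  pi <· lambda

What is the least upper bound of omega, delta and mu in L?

mu

Common upper bounds of {omega, delta, mu}: lambda, mu.
The least among these is mu.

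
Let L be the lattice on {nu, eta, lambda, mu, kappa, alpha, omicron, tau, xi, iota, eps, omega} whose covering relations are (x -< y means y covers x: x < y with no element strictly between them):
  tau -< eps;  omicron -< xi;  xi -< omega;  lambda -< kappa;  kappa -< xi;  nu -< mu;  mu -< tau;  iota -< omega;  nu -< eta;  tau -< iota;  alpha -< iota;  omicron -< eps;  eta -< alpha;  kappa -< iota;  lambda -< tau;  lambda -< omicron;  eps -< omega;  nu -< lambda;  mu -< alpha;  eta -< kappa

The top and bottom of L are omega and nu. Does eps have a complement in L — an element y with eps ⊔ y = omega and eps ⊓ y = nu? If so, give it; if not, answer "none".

eta

Need y with eps ∨ y = omega and eps ∧ y = nu.
Checking each element gives: eta.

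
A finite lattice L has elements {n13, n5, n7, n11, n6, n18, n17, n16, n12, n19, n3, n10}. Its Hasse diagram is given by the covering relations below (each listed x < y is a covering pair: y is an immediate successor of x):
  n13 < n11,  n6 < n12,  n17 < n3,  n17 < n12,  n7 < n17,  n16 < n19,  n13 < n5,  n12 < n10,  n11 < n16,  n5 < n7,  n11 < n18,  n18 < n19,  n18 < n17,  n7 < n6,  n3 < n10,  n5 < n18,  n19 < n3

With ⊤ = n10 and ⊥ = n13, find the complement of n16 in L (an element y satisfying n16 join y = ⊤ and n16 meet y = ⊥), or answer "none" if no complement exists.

n6

Need y with n16 ∨ y = n10 and n16 ∧ y = n13.
Checking each element gives: n6.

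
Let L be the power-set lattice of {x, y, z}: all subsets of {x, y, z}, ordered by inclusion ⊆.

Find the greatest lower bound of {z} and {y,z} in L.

{z}

Under ⊆, meet is intersection: {z} ∩ {y,z} = {z}.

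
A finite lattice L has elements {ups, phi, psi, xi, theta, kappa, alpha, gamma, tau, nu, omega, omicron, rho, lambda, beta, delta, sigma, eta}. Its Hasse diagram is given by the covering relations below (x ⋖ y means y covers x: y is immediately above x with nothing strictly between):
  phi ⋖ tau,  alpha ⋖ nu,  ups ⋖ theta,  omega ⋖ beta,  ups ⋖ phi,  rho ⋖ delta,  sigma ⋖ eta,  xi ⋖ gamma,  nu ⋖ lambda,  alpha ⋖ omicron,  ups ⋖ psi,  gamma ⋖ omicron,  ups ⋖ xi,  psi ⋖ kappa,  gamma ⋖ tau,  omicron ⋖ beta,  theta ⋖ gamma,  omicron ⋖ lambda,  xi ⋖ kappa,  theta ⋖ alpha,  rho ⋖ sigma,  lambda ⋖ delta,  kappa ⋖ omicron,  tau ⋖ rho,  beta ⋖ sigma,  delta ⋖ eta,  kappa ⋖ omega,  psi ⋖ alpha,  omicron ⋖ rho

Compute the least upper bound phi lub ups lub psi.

Common upper bounds of {phi, ups, psi}: delta, eta, rho, sigma.
The least among these is rho.

rho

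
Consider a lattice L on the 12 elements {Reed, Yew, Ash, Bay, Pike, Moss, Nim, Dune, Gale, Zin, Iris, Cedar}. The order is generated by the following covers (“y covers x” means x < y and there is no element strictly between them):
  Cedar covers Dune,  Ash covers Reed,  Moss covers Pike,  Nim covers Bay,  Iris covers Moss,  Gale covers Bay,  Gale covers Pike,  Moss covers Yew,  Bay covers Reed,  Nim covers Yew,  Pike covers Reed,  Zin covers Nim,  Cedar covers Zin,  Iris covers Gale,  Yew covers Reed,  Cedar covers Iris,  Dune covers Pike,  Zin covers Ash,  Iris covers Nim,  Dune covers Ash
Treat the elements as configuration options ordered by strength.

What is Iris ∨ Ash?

Common upper bounds of {Iris, Ash}: Cedar.
The least among these is Cedar.

Cedar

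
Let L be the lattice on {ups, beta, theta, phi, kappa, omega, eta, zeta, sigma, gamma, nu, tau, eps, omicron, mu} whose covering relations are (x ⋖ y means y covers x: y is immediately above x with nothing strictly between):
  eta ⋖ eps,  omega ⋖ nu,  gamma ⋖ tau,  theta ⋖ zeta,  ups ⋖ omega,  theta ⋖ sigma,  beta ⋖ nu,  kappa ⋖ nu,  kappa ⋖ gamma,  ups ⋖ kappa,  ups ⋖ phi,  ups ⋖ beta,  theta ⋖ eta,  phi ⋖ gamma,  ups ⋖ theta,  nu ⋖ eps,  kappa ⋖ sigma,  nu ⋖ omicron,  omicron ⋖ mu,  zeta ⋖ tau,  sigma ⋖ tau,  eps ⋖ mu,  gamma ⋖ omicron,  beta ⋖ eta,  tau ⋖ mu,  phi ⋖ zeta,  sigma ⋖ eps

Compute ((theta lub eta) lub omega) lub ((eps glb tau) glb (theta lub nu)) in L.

theta ∨ eta = eta
eta ∨ omega = eps
eps ∧ tau = sigma
theta ∨ nu = eps
sigma ∧ eps = sigma
eps ∨ sigma = eps

eps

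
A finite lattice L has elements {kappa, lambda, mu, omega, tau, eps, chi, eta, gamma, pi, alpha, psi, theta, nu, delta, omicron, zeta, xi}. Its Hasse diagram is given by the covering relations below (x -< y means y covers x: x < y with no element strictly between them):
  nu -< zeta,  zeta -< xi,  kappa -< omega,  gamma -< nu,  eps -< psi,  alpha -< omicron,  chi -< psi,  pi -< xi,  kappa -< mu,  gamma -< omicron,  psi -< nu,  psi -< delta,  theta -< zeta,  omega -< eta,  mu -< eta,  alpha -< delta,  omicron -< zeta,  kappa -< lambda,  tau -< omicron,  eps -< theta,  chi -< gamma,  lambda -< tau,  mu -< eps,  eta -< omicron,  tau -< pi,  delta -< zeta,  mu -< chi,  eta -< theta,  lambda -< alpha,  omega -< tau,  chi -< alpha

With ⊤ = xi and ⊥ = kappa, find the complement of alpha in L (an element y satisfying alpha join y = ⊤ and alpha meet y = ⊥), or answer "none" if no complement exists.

For every candidate y, either alpha ∨ y ≠ xi or alpha ∧ y ≠ kappa; no complement exists.

none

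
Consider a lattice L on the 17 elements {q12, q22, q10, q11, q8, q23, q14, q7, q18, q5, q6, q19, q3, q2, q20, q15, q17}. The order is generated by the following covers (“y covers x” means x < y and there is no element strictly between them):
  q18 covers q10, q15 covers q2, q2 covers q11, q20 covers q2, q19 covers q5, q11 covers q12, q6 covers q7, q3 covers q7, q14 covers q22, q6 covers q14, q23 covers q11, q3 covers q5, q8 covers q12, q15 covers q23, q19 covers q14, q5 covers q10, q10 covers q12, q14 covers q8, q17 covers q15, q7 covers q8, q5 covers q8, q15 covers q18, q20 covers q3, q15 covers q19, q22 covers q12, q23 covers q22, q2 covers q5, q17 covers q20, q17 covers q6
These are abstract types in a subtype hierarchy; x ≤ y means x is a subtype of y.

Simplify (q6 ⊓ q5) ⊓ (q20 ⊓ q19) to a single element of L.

q6 ∧ q5 = q8
q20 ∧ q19 = q5
q8 ∧ q5 = q8

q8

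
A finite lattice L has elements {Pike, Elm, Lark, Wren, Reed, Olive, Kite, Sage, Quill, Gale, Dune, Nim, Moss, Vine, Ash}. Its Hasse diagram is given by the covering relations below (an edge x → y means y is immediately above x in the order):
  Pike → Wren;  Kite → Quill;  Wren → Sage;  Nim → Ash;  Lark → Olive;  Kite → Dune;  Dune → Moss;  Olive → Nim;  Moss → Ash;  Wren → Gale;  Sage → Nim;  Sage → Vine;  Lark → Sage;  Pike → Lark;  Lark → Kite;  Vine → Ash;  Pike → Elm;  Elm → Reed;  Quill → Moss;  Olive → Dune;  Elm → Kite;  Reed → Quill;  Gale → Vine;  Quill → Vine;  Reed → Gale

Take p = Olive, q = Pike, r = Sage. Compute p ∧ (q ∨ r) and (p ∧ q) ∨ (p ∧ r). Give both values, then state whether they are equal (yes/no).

Lark; Lark; yes

q ∨ r = Sage, so p ∧ (q ∨ r) = Olive ∧ Sage = Lark.
p ∧ q = Pike and p ∧ r = Lark, so (p ∧ q) ∨ (p ∧ r) = Pike ∨ Lark = Lark.
Equal: yes.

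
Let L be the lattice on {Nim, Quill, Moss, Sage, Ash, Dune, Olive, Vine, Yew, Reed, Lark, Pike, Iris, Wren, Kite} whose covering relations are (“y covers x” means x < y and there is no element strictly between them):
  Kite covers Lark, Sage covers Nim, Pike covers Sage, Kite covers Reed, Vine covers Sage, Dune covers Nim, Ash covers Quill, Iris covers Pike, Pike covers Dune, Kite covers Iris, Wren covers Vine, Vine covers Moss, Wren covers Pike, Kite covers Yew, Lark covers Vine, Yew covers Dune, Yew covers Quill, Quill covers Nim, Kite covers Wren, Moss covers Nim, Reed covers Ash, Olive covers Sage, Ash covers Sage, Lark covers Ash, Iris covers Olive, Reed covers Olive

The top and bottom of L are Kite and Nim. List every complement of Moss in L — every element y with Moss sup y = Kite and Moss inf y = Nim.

Need y with Moss ∨ y = Kite and Moss ∧ y = Nim.
Checking each element gives: Iris, Olive, Reed, Yew.

Iris, Olive, Reed, Yew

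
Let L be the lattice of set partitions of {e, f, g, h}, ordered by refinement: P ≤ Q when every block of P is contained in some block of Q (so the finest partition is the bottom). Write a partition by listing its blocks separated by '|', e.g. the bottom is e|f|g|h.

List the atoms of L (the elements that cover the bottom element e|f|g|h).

ef|g|h, eg|f|h, eh|f|g, e|fg|h, e|fh|g, e|f|gh

The atoms are exactly the elements that cover e|f|g|h: ef|g|h, eg|f|h, eh|f|g, e|fg|h, e|fh|g, e|f|gh.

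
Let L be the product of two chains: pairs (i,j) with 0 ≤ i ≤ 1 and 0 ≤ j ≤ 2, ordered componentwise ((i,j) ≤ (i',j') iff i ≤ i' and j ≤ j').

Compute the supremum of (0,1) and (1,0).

In a product of chains, the join is componentwise max, giving (1,1).

(1,1)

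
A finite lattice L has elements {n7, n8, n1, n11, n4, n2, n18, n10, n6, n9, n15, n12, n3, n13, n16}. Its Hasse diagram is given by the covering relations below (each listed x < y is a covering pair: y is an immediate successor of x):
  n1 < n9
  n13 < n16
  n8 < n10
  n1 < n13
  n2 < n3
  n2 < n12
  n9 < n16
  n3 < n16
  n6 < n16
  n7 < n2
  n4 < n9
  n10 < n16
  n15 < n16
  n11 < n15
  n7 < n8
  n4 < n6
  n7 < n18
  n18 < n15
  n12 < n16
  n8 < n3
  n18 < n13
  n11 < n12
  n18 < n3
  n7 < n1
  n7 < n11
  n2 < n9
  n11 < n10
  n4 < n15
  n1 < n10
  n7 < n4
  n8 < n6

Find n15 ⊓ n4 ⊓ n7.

Common lower bounds of {n15, n4, n7}: n7.
The greatest among these is n7.

n7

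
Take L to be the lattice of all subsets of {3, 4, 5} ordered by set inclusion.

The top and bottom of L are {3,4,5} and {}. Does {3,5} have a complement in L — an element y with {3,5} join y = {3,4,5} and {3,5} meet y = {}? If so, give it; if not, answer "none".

Need y with {3,5} ∨ y = {3,4,5} and {3,5} ∧ y = {}.
Checking each element gives: {4}.

{4}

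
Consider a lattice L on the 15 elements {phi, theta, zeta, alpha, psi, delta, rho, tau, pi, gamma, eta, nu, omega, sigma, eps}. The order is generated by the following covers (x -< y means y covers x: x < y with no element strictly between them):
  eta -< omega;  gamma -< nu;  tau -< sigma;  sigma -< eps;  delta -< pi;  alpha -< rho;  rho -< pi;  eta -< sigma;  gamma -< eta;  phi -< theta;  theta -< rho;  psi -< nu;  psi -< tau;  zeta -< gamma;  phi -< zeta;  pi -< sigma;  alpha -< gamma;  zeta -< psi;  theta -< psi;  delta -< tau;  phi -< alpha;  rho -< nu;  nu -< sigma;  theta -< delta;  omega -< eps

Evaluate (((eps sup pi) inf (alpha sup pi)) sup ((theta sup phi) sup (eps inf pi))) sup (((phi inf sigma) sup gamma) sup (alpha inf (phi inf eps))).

eps ∨ pi = eps
alpha ∨ pi = pi
eps ∧ pi = pi
theta ∨ phi = theta
eps ∧ pi = pi
theta ∨ pi = pi
pi ∨ pi = pi
phi ∧ sigma = phi
phi ∨ gamma = gamma
phi ∧ eps = phi
alpha ∧ phi = phi
gamma ∨ phi = gamma
pi ∨ gamma = sigma

sigma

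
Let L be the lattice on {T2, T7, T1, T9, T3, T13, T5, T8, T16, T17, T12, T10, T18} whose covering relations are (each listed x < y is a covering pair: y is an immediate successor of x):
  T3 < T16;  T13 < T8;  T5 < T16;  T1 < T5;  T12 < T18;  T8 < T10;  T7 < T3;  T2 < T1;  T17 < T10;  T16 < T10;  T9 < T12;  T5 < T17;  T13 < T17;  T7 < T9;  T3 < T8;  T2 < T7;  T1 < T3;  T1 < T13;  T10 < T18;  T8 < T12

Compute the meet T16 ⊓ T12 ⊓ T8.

Common lower bounds of {T16, T12, T8}: T1, T2, T3, T7.
The greatest among these is T3.

T3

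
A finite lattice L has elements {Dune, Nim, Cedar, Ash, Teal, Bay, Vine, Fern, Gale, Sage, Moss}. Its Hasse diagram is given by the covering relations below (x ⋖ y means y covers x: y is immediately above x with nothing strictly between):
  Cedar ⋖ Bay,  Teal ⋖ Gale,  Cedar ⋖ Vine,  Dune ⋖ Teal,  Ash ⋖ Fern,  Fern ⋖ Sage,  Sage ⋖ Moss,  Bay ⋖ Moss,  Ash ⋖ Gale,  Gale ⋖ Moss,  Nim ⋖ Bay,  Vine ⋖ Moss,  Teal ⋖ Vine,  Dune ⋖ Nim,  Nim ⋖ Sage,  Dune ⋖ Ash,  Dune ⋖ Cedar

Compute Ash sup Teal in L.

Gale

Ash ∨ Teal = Gale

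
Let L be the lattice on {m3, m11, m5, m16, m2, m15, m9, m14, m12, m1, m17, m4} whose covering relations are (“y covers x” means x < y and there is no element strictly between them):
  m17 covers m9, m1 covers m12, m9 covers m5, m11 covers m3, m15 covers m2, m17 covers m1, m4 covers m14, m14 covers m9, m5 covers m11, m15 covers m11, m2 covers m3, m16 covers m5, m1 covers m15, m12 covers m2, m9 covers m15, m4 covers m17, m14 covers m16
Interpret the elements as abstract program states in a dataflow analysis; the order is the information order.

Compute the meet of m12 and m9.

Common lower bounds of {m12, m9}: m2, m3.
The greatest among these is m2.

m2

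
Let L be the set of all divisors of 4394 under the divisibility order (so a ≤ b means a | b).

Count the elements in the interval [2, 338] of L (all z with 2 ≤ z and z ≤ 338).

The interval [2, 338] = {2, 26, 338}, which has 3 elements.

3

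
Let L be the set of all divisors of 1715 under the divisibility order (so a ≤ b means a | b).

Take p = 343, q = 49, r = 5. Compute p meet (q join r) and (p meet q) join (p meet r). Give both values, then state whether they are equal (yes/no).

q join r = 245, so p meet (q join r) = 343 meet 245 = 49.
p meet q = 49 and p meet r = 1, so (p meet q) join (p meet r) = 49 join 1 = 49.
Equal: yes.

49; 49; yes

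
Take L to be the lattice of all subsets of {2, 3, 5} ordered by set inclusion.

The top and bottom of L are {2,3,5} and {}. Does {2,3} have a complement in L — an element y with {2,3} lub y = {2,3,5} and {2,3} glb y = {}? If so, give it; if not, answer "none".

{5}

Need y with {2,3} ∨ y = {2,3,5} and {2,3} ∧ y = {}.
Checking each element gives: {5}.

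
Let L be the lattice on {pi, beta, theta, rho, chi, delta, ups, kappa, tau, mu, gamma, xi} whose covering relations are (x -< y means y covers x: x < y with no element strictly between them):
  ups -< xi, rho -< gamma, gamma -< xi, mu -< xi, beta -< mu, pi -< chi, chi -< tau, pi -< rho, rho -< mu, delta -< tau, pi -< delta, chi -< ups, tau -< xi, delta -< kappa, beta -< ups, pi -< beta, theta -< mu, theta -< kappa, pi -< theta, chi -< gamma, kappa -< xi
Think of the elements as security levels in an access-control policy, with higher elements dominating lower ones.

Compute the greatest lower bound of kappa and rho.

Common lower bounds of {kappa, rho}: pi.
The greatest among these is pi.

pi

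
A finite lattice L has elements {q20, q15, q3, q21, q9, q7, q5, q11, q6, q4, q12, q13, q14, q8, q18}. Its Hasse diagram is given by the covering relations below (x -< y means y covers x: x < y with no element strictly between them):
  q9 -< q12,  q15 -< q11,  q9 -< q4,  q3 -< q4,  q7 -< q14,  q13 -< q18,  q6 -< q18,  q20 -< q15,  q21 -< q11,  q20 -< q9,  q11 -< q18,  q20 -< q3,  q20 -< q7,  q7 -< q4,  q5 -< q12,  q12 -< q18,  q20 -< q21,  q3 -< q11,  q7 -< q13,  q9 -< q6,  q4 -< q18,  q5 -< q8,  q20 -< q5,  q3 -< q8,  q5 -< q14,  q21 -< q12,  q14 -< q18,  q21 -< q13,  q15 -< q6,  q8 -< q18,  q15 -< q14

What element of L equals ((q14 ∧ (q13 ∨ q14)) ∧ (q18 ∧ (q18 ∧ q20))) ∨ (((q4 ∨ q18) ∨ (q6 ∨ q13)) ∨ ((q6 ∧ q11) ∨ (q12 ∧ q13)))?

q18

q13 ∨ q14 = q18
q14 ∧ q18 = q14
q18 ∧ q20 = q20
q18 ∧ q20 = q20
q14 ∧ q20 = q20
q4 ∨ q18 = q18
q6 ∨ q13 = q18
q18 ∨ q18 = q18
q6 ∧ q11 = q15
q12 ∧ q13 = q21
q15 ∨ q21 = q11
q18 ∨ q11 = q18
q20 ∨ q18 = q18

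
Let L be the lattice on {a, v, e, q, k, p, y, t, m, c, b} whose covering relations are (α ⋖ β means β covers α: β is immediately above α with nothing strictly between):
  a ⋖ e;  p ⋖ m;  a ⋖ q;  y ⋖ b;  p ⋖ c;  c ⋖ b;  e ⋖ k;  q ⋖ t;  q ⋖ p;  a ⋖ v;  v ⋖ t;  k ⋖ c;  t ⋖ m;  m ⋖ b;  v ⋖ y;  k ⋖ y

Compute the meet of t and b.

t

Common lower bounds of {t, b}: a, q, t, v.
The greatest among these is t.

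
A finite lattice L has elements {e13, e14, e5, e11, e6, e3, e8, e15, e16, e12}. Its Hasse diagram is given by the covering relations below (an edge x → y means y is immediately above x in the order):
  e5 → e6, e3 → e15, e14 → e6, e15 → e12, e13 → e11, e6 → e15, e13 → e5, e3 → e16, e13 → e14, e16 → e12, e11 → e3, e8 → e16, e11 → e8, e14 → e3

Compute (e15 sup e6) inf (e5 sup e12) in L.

e15 ∨ e6 = e15
e5 ∨ e12 = e12
e15 ∧ e12 = e15

e15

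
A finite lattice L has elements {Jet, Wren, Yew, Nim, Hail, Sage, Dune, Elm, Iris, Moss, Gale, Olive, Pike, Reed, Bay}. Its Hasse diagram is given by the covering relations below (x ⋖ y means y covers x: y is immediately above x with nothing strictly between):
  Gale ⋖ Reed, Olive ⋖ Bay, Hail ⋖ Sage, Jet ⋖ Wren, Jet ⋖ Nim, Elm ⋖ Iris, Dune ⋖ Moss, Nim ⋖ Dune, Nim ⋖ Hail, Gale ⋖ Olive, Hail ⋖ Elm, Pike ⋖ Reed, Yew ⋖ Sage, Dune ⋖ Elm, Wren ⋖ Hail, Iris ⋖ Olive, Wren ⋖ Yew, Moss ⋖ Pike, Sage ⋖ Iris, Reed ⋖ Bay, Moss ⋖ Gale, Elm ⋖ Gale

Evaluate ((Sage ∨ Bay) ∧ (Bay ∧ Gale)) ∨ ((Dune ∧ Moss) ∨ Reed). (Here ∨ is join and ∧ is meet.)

Sage ∨ Bay = Bay
Bay ∧ Gale = Gale
Bay ∧ Gale = Gale
Dune ∧ Moss = Dune
Dune ∨ Reed = Reed
Gale ∨ Reed = Reed

Reed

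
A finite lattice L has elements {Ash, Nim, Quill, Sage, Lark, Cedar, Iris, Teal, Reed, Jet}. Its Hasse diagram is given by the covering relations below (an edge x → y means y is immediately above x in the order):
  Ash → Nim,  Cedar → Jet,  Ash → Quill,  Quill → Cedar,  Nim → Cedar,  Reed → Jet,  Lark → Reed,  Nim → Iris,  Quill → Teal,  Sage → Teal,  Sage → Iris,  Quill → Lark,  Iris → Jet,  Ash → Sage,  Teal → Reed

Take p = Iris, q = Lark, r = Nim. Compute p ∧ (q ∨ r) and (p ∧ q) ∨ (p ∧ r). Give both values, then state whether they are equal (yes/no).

q ∨ r = Jet, so p ∧ (q ∨ r) = Iris ∧ Jet = Iris.
p ∧ q = Ash and p ∧ r = Nim, so (p ∧ q) ∨ (p ∧ r) = Ash ∨ Nim = Nim.
Equal: no.

Iris; Nim; no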